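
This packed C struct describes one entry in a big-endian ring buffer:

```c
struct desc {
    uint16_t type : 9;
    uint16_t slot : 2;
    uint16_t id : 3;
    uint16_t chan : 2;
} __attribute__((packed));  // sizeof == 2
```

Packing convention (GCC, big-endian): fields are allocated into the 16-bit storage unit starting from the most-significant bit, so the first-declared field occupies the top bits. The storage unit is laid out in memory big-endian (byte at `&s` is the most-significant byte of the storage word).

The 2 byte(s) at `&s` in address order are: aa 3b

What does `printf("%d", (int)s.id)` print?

[0]=0xaa [1]=0x3b (big-endian) → word 0xaa3b
type [7+:9] = (word>>7) & 0x1ff = 340
slot [5+:2] = (word>>5) & 0x3 = 1
id [2+:3] = (word>>2) & 0x7 = 6  ←
chan [0+:2] = (word>>0) & 0x3 = 3

6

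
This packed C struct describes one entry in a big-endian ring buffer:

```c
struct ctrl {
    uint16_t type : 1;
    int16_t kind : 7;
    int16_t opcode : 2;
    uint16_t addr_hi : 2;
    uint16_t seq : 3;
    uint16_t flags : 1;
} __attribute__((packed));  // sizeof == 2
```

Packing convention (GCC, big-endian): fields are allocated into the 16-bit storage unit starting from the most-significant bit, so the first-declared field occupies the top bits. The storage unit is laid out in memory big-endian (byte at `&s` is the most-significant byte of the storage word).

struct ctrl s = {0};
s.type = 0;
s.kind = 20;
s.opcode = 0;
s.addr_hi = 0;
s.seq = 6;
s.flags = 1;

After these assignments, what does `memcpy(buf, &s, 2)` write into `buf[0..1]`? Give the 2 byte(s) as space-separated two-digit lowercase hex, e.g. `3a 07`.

type:1 = 0 → 0x0 << 15 → word 0x0000
kind:7 = 20 → 0x14 << 8 → word 0x1400
opcode:2 = 0 → 0x0 << 6 → word 0x1400
addr_hi:2 = 0 → 0x0 << 4 → word 0x1400
seq:3 = 6 → 0x6 << 1 → word 0x140c
flags:1 = 1 → 0x1 << 0 → word 0x140d
word = 0x140d → big-endian bytes:
  [0]=0x14  [1]=0x0d

14 0d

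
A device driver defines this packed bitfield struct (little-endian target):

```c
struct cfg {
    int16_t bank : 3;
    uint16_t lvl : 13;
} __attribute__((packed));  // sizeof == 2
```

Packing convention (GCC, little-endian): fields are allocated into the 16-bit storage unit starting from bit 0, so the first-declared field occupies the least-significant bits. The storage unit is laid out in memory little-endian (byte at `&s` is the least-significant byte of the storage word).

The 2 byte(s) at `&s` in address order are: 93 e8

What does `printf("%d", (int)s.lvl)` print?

[0]=0x93 [1]=0xe8 (little-endian) → word 0xe893
bank:3 @ bit 0 → (0xe893>>0)&0x7 = 0x3
lvl:13 @ bit 3 → (0xe893>>3)&0x1fff = 0x1d12  ←

7442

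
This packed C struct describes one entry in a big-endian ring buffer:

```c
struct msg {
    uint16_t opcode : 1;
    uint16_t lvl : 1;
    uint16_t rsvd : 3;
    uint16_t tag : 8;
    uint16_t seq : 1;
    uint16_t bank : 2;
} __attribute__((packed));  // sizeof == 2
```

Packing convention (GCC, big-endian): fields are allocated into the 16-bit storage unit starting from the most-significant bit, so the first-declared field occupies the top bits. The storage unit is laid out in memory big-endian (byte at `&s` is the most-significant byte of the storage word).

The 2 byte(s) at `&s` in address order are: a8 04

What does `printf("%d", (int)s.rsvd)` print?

[0]=0xa8 [1]=0x04 (big-endian) → word 0xa804
opcode [15+:1] = (word>>15) & 0x1 = 1
lvl [14+:1] = (word>>14) & 0x1 = 0
rsvd [11+:3] = (word>>11) & 0x7 = 5  ←
tag [3+:8] = (word>>3) & 0xff = 0
seq [2+:1] = (word>>2) & 0x1 = 1
bank [0+:2] = (word>>0) & 0x3 = 0

5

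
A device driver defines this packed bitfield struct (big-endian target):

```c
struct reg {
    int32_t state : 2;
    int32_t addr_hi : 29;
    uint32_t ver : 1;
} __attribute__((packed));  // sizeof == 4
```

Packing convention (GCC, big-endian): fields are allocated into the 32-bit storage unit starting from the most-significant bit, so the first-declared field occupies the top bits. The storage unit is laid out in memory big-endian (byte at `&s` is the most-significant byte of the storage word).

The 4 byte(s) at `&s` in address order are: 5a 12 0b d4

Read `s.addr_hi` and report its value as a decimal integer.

218695146

[0]=0x5a [1]=0x12 [2]=0x0b [3]=0xd4 (big-endian) → word 0x5a120bd4
state:2 @ bit 30 → (0x5a120bd4>>30)&0x3 = 0x1
addr_hi:29 @ bit 1 → (0x5a120bd4>>1)&0x1fffffff = 0xd0905ea  ←
ver:1 @ bit 0 → (0x5a120bd4>>0)&0x1 = 0x0
addr_hi signed 29b, MSB=0: value = 218695146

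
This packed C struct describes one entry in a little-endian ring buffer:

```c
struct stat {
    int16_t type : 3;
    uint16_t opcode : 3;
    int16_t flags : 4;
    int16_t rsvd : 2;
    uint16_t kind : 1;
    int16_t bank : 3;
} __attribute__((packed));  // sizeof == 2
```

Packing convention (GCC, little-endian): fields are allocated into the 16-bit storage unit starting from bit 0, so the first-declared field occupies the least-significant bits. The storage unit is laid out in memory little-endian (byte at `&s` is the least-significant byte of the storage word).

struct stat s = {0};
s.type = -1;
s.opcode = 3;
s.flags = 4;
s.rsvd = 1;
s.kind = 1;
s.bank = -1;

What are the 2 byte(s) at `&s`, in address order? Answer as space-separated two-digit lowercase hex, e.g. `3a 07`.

1f f5

type (3b) val=-1 bits=0x7 at bit 0: 0x0007
opcode (3b) val=3 bits=0x3 at bit 3: 0x001f
flags (4b) val=4 bits=0x4 at bit 6: 0x011f
rsvd (2b) val=1 bits=0x1 at bit 10: 0x051f
kind (1b) val=1 bits=0x1 at bit 12: 0x151f
bank (3b) val=-1 bits=0x7 at bit 13: 0xf51f
word = 0xf51f → little-endian bytes:
  [0]=0x1f  [1]=0xf5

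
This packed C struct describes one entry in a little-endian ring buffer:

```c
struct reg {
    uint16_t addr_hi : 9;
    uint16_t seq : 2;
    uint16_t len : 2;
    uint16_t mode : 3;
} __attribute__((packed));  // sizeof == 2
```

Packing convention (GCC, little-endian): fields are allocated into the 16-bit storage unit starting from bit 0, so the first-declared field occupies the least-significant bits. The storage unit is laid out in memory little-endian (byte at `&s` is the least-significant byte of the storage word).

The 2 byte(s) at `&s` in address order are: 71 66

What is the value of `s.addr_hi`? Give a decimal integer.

113

[0]=0x71 [1]=0x66 (little-endian) → word 0x6671
addr_hi [0+:9] = (word>>0) & 0x1ff = 113  ←
seq [9+:2] = (word>>9) & 0x3 = 3
len [11+:2] = (word>>11) & 0x3 = 0
mode [13+:3] = (word>>13) & 0x7 = 3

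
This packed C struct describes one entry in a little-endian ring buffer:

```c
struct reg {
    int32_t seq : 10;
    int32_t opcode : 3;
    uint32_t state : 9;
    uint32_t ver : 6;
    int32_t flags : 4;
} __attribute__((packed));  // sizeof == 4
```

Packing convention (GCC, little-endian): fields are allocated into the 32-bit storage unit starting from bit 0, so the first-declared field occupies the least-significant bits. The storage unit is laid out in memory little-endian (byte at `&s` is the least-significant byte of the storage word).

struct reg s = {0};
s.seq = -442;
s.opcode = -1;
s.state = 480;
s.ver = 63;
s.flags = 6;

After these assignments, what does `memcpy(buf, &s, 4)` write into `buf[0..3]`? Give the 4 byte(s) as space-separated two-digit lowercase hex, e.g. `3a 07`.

seq (10b) val=-442 bits=0x246 at bit 0: 0x00000246
opcode (3b) val=-1 bits=0x7 at bit 10: 0x00001e46
state (9b) val=480 bits=0x1e0 at bit 13: 0x003c1e46
ver (6b) val=63 bits=0x3f at bit 22: 0x0ffc1e46
flags (4b) val=6 bits=0x6 at bit 28: 0x6ffc1e46
word = 0x6ffc1e46 → little-endian bytes:
  [0]=0x46  [1]=0x1e  [2]=0xfc  [3]=0x6f

46 1e fc 6f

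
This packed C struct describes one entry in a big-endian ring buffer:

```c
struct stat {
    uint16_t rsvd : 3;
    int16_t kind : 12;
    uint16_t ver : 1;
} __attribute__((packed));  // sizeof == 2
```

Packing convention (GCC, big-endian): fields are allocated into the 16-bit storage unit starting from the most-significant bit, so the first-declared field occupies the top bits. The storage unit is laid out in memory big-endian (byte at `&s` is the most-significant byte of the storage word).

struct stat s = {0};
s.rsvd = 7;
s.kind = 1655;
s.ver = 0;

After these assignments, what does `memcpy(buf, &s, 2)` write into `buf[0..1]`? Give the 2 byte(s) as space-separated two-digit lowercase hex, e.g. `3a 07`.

ec ee

rsvd (3b) val=7 bits=0x7 at bit 13: 0xe000
kind (12b) val=1655 bits=0x677 at bit 1: 0xecee
ver (1b) val=0 bits=0x0 at bit 0: 0xecee
word = 0xecee → big-endian bytes:
  [0]=0xec  [1]=0xee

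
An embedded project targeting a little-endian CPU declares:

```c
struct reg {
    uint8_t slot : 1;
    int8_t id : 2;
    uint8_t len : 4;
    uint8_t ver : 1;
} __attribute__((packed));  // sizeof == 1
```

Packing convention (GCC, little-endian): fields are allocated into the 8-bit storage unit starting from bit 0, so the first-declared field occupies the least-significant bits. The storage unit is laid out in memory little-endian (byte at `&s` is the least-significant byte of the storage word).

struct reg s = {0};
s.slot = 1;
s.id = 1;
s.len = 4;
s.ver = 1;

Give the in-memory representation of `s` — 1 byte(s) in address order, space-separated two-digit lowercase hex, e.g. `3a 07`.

a3

[0+:1] slot=1 & 0x1 = 0x1; word=0x01
[1+:2] id=1 & 0x3 = 0x1; word=0x03
[3+:4] len=4 & 0xf = 0x4; word=0x23
[7+:1] ver=1 & 0x1 = 0x1; word=0xa3
word = 0xa3 → little-endian bytes:
  [0]=0xa3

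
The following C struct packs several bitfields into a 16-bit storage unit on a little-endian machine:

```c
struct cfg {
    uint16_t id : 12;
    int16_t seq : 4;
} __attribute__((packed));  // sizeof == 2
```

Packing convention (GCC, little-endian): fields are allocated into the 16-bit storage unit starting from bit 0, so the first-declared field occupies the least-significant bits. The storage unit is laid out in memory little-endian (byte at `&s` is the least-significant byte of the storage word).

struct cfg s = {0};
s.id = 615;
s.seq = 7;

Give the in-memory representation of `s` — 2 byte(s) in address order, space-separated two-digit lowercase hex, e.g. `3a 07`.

67 72

id (12b) val=615 bits=0x267 at bit 0: 0x0267
seq (4b) val=7 bits=0x7 at bit 12: 0x7267
word = 0x7267 → little-endian bytes:
  [0]=0x67  [1]=0x72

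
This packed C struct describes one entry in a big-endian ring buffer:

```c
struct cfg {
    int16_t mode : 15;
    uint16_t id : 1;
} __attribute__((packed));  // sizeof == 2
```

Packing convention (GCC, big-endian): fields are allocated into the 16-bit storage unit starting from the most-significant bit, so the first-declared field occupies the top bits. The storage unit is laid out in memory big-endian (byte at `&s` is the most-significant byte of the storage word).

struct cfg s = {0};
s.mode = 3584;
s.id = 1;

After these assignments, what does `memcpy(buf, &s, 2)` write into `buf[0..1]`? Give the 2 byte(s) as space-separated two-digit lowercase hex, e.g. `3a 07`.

[1+:15] mode=3584 & 0x7fff = 0xe00; word=0x1c00
[0+:1] id=1 & 0x1 = 0x1; word=0x1c01
word = 0x1c01 → big-endian bytes:
  [0]=0x1c  [1]=0x01

1c 01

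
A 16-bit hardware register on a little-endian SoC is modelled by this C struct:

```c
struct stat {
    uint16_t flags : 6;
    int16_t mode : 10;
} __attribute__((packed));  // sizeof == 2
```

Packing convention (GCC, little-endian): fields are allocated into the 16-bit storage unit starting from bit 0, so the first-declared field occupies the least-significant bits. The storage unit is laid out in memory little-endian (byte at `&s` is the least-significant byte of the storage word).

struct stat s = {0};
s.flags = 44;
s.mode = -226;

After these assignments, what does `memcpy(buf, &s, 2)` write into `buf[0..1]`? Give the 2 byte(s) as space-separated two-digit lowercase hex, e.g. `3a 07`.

flags (6b) val=44 bits=0x2c at bit 0: 0x002c
mode (10b) val=-226 bits=0x31e at bit 6: 0xc7ac
word = 0xc7ac → little-endian bytes:
  [0]=0xac  [1]=0xc7

ac c7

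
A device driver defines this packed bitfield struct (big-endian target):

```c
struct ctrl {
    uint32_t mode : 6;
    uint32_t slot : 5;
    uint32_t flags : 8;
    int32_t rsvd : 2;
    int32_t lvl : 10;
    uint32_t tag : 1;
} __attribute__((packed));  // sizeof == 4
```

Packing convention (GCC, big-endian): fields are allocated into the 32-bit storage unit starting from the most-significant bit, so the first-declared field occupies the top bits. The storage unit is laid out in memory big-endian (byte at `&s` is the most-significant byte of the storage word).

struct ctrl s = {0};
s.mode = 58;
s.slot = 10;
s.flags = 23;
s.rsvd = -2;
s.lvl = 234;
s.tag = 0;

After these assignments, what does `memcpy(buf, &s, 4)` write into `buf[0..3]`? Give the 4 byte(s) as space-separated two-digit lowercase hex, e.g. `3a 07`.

e9 42 f1 d4

[26+:6] mode=58 & 0x3f = 0x3a; word=0xe8000000
[21+:5] slot=10 & 0x1f = 0xa; word=0xe9400000
[13+:8] flags=23 & 0xff = 0x17; word=0xe942e000
[11+:2] rsvd=-2 & 0x3 = 0x2; word=0xe942f000
[1+:10] lvl=234 & 0x3ff = 0xea; word=0xe942f1d4
[0+:1] tag=0 & 0x1 = 0x0; word=0xe942f1d4
word = 0xe942f1d4 → big-endian bytes:
  [0]=0xe9  [1]=0x42  [2]=0xf1  [3]=0xd4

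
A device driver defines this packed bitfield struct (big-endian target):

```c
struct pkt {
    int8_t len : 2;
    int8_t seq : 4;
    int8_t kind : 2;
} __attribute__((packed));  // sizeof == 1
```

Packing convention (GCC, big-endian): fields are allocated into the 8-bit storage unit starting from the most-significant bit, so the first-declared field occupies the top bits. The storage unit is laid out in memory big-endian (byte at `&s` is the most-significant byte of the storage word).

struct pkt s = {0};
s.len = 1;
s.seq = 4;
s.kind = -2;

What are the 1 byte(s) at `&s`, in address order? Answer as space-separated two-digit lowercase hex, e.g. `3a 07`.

[6+:2] len=1 & 0x3 = 0x1; word=0x40
[2+:4] seq=4 & 0xf = 0x4; word=0x50
[0+:2] kind=-2 & 0x3 = 0x2; word=0x52
word = 0x52 → big-endian bytes:
  [0]=0x52

52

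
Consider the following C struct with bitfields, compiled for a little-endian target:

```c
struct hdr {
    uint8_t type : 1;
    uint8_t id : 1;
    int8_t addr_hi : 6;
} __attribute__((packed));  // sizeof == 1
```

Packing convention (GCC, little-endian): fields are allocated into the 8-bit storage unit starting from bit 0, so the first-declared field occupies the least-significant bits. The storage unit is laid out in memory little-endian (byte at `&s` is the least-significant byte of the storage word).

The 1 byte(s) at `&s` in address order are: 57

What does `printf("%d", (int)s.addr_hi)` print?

[0]=0x57 (little-endian) → word 0x57
type:1 @ bit 0 → (0x57>>0)&0x1 = 0x1
id:1 @ bit 1 → (0x57>>1)&0x1 = 0x1
addr_hi:6 @ bit 2 → (0x57>>2)&0x3f = 0x15  ←
addr_hi signed 6b, MSB=0: value = 21

21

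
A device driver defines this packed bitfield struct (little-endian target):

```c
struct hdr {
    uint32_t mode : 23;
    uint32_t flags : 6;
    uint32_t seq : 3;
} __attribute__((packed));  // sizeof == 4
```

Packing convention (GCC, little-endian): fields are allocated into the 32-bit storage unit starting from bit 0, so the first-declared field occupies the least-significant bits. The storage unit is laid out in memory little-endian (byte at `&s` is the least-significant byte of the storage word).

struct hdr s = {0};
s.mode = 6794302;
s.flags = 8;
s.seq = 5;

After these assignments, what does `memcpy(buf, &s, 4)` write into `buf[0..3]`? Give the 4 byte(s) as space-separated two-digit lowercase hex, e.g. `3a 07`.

3e ac 67 a4

mode (23b) val=6794302 bits=0x67ac3e at bit 0: 0x0067ac3e
flags (6b) val=8 bits=0x8 at bit 23: 0x0467ac3e
seq (3b) val=5 bits=0x5 at bit 29: 0xa467ac3e
word = 0xa467ac3e → little-endian bytes:
  [0]=0x3e  [1]=0xac  [2]=0x67  [3]=0xa4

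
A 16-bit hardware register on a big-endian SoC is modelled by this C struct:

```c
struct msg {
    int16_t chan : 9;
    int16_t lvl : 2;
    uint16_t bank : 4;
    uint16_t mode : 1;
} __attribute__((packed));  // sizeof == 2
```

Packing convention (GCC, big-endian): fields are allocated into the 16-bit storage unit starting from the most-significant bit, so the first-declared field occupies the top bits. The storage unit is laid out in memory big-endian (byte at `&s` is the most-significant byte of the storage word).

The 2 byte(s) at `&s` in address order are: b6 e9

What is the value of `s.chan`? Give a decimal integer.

-147

[0]=0xb6 [1]=0xe9 (big-endian) → word 0xb6e9
chan [7+:9] = (word>>7) & 0x1ff = 365  ←
lvl [5+:2] = (word>>5) & 0x3 = 3
bank [1+:4] = (word>>1) & 0xf = 4
mode [0+:1] = (word>>0) & 0x1 = 1
chan signed 9b, MSB=1: 365 - 512 = -147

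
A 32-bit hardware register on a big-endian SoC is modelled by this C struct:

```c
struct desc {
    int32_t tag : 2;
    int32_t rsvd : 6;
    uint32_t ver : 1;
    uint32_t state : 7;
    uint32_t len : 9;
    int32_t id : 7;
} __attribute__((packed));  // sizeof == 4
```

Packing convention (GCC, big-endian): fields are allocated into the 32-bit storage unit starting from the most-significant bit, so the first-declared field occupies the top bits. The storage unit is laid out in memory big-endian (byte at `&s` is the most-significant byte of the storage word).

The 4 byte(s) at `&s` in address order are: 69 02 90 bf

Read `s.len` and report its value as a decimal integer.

[0]=0x69 [1]=0x02 [2]=0x90 [3]=0xbf (big-endian) → word 0x690290bf
tag:2 @ bit 30 → (0x690290bf>>30)&0x3 = 0x1
rsvd:6 @ bit 24 → (0x690290bf>>24)&0x3f = 0x29
ver:1 @ bit 23 → (0x690290bf>>23)&0x1 = 0x0
state:7 @ bit 16 → (0x690290bf>>16)&0x7f = 0x2
len:9 @ bit 7 → (0x690290bf>>7)&0x1ff = 0x121  ←
id:7 @ bit 0 → (0x690290bf>>0)&0x7f = 0x3f

289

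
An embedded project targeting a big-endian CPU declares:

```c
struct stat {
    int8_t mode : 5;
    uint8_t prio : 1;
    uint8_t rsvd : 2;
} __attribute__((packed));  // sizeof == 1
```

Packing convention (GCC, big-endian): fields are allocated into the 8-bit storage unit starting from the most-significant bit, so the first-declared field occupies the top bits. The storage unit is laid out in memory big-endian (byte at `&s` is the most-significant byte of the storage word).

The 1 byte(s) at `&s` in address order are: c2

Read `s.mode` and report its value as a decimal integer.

-8

[0]=0xc2 (big-endian) → word 0xc2
mode [3+:5] = (word>>3) & 0x1f = 24  ←
prio [2+:1] = (word>>2) & 0x1 = 0
rsvd [0+:2] = (word>>0) & 0x3 = 2
mode signed 5b, MSB=1: 24 - 32 = -8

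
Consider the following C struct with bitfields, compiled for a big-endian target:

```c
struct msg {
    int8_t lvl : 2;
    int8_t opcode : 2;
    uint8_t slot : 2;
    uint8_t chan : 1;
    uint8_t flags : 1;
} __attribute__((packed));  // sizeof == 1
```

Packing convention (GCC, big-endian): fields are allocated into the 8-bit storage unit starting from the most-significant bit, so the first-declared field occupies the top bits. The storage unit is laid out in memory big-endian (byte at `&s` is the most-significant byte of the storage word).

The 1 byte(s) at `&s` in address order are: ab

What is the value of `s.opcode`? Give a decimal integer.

[0]=0xab (big-endian) → word 0xab
lvl:2 @ bit 6 → (0xab>>6)&0x3 = 0x2
opcode:2 @ bit 4 → (0xab>>4)&0x3 = 0x2  ←
slot:2 @ bit 2 → (0xab>>2)&0x3 = 0x2
chan:1 @ bit 1 → (0xab>>1)&0x1 = 0x1
flags:1 @ bit 0 → (0xab>>0)&0x1 = 0x1
opcode signed 2b, MSB=1: 2 - 4 = -2

-2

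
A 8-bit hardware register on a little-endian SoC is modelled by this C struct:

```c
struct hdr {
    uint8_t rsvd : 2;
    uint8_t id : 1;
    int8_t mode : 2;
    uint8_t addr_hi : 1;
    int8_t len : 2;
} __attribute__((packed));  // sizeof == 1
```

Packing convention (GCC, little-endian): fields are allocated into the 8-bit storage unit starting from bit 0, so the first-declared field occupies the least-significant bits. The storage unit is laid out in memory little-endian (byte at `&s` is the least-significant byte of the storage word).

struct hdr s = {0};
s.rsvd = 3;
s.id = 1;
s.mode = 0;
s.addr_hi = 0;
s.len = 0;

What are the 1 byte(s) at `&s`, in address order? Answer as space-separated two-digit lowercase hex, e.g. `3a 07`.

07

rsvd (2b) val=3 bits=0x3 at bit 0: 0x03
id (1b) val=1 bits=0x1 at bit 2: 0x07
mode (2b) val=0 bits=0x0 at bit 3: 0x07
addr_hi (1b) val=0 bits=0x0 at bit 5: 0x07
len (2b) val=0 bits=0x0 at bit 6: 0x07
word = 0x07 → little-endian bytes:
  [0]=0x07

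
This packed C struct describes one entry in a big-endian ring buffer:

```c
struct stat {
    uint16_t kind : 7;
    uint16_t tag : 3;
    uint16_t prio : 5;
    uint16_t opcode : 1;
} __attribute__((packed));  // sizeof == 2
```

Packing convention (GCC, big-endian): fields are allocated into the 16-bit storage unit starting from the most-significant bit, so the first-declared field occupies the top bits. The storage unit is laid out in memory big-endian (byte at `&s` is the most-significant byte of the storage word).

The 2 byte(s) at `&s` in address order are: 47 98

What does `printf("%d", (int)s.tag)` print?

[0]=0x47 [1]=0x98 (big-endian) → word 0x4798
kind [9+:7] = (word>>9) & 0x7f = 35
tag [6+:3] = (word>>6) & 0x7 = 6  ←
prio [1+:5] = (word>>1) & 0x1f = 12
opcode [0+:1] = (word>>0) & 0x1 = 0

6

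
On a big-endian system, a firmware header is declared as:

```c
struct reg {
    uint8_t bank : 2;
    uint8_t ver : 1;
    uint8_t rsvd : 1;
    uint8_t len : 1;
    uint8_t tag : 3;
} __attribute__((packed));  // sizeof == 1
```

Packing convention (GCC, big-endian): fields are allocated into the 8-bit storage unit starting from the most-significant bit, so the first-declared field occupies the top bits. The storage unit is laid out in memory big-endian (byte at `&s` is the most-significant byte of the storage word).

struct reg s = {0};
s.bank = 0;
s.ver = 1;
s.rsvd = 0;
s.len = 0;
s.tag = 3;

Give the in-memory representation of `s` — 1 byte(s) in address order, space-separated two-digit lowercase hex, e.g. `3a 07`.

bank (2b) val=0 bits=0x0 at bit 6: 0x00
ver (1b) val=1 bits=0x1 at bit 5: 0x20
rsvd (1b) val=0 bits=0x0 at bit 4: 0x20
len (1b) val=0 bits=0x0 at bit 3: 0x20
tag (3b) val=3 bits=0x3 at bit 0: 0x23
word = 0x23 → big-endian bytes:
  [0]=0x23

23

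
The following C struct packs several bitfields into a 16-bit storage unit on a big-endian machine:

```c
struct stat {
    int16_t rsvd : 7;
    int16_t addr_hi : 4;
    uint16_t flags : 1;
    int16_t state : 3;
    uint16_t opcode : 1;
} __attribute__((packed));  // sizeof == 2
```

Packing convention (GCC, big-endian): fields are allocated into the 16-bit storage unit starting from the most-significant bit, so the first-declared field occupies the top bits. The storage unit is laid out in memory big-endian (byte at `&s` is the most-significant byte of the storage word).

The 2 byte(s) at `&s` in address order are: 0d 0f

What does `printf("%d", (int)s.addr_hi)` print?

[0]=0x0d [1]=0x0f (big-endian) → word 0x0d0f
rsvd [9+:7] = (word>>9) & 0x7f = 6
addr_hi [5+:4] = (word>>5) & 0xf = 8  ←
flags [4+:1] = (word>>4) & 0x1 = 0
state [1+:3] = (word>>1) & 0x7 = 7
opcode [0+:1] = (word>>0) & 0x1 = 1
addr_hi signed 4b, MSB=1: 8 - 16 = -8

-8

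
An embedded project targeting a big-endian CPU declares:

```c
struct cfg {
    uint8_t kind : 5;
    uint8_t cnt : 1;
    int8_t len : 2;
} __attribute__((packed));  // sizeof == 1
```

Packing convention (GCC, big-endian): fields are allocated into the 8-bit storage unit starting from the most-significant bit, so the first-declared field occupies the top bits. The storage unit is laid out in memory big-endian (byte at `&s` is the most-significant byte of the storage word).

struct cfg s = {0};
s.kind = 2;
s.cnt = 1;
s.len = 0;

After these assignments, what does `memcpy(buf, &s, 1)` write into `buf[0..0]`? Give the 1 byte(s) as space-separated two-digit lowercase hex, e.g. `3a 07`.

kind (5b) val=2 bits=0x2 at bit 3: 0x10
cnt (1b) val=1 bits=0x1 at bit 2: 0x14
len (2b) val=0 bits=0x0 at bit 0: 0x14
word = 0x14 → big-endian bytes:
  [0]=0x14

14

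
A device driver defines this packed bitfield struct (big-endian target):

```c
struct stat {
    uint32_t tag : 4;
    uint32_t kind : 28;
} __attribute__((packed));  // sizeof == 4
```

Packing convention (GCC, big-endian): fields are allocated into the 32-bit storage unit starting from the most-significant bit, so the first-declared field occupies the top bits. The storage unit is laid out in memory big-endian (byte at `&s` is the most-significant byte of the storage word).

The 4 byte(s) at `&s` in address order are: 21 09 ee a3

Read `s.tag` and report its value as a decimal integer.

2

[0]=0x21 [1]=0x09 [2]=0xee [3]=0xa3 (big-endian) → word 0x2109eea3
tag:4 @ bit 28 → (0x2109eea3>>28)&0xf = 0x2  ←
kind:28 @ bit 0 → (0x2109eea3>>0)&0xfffffff = 0x109eea3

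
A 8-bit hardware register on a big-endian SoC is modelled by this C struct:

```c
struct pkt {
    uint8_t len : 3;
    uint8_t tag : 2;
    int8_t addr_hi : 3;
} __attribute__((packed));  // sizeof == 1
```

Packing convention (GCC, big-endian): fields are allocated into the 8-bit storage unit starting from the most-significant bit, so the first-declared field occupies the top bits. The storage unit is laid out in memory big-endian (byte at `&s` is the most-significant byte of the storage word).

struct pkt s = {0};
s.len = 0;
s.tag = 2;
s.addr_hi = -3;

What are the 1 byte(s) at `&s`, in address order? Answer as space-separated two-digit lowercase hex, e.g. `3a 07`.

15

[5+:3] len=0 & 0x7 = 0x0; word=0x00
[3+:2] tag=2 & 0x3 = 0x2; word=0x10
[0+:3] addr_hi=-3 & 0x7 = 0x5; word=0x15
word = 0x15 → big-endian bytes:
  [0]=0x15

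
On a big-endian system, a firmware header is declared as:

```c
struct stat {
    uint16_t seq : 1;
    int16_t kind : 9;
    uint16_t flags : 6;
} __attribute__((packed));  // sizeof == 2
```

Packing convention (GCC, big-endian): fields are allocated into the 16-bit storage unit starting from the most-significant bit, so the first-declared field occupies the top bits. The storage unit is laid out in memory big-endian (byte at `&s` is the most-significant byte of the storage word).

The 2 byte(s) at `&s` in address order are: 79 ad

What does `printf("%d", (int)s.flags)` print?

[0]=0x79 [1]=0xad (big-endian) → word 0x79ad
seq [15+:1] = (word>>15) & 0x1 = 0
kind [6+:9] = (word>>6) & 0x1ff = 486
flags [0+:6] = (word>>0) & 0x3f = 45  ←

45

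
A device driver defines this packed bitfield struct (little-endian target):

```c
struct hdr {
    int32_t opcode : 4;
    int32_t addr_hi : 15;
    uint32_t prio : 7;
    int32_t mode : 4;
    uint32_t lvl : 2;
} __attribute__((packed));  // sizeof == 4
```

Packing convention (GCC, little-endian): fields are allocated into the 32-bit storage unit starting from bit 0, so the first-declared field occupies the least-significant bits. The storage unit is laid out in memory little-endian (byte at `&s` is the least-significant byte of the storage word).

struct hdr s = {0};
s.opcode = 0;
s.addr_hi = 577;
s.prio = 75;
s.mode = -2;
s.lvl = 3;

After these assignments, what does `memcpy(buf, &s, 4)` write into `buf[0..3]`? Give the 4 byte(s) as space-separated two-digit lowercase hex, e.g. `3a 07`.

10 24 58 fa

opcode:4 = 0 → 0x0 << 0 → word 0x00000000
addr_hi:15 = 577 → 0x241 << 4 → word 0x00002410
prio:7 = 75 → 0x4b << 19 → word 0x02582410
mode:4 = -2 → 0xe << 26 → word 0x3a582410
lvl:2 = 3 → 0x3 << 30 → word 0xfa582410
word = 0xfa582410 → little-endian bytes:
  [0]=0x10  [1]=0x24  [2]=0x58  [3]=0xfa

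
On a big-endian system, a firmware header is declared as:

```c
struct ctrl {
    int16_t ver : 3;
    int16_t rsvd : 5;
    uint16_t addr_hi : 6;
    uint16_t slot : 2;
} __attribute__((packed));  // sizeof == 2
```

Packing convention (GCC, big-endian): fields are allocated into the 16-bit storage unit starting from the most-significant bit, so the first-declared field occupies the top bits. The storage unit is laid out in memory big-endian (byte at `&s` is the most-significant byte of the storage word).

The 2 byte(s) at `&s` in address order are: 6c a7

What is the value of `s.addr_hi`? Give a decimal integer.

41

[0]=0x6c [1]=0xa7 (big-endian) → word 0x6ca7
ver:3 @ bit 13 → (0x6ca7>>13)&0x7 = 0x3
rsvd:5 @ bit 8 → (0x6ca7>>8)&0x1f = 0xc
addr_hi:6 @ bit 2 → (0x6ca7>>2)&0x3f = 0x29  ←
slot:2 @ bit 0 → (0x6ca7>>0)&0x3 = 0x3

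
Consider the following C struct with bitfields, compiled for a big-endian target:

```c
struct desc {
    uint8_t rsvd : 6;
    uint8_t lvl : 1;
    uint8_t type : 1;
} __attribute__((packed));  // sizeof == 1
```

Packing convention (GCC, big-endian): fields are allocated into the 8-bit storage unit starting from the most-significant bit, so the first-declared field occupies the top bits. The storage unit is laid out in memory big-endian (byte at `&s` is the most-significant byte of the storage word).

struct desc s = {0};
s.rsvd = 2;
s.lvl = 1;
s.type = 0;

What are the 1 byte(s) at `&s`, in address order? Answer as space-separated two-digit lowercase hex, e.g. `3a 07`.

rsvd (6b) val=2 bits=0x2 at bit 2: 0x08
lvl (1b) val=1 bits=0x1 at bit 1: 0x0a
type (1b) val=0 bits=0x0 at bit 0: 0x0a
word = 0x0a → big-endian bytes:
  [0]=0x0a

0a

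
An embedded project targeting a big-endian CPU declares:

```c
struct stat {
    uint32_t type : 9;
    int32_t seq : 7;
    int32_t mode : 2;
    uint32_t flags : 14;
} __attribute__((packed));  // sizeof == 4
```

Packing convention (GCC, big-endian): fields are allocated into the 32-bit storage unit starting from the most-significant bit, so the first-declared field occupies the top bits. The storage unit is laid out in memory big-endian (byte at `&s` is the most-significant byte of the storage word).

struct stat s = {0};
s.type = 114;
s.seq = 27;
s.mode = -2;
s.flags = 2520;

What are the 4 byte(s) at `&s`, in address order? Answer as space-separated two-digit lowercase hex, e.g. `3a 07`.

[23+:9] type=114 & 0x1ff = 0x72; word=0x39000000
[16+:7] seq=27 & 0x7f = 0x1b; word=0x391b0000
[14+:2] mode=-2 & 0x3 = 0x2; word=0x391b8000
[0+:14] flags=2520 & 0x3fff = 0x9d8; word=0x391b89d8
word = 0x391b89d8 → big-endian bytes:
  [0]=0x39  [1]=0x1b  [2]=0x89  [3]=0xd8

39 1b 89 d8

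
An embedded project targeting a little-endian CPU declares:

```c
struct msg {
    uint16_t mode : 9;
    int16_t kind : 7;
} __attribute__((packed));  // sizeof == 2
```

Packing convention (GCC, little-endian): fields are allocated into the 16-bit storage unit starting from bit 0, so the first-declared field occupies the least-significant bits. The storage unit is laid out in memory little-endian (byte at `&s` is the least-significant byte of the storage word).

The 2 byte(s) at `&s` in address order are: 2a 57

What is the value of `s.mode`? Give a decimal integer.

298

[0]=0x2a [1]=0x57 (little-endian) → word 0x572a
mode:9 @ bit 0 → (0x572a>>0)&0x1ff = 0x12a  ←
kind:7 @ bit 9 → (0x572a>>9)&0x7f = 0x2b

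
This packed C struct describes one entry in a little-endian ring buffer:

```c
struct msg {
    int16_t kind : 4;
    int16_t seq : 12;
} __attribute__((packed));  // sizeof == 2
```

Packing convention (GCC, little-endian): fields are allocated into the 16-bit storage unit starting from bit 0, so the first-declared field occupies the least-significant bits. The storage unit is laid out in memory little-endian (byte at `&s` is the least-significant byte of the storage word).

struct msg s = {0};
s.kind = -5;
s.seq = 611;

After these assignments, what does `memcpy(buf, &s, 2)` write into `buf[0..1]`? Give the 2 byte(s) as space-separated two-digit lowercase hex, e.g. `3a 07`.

kind:4 = -5 → 0xb << 0 → word 0x000b
seq:12 = 611 → 0x263 << 4 → word 0x263b
word = 0x263b → little-endian bytes:
  [0]=0x3b  [1]=0x26

3b 26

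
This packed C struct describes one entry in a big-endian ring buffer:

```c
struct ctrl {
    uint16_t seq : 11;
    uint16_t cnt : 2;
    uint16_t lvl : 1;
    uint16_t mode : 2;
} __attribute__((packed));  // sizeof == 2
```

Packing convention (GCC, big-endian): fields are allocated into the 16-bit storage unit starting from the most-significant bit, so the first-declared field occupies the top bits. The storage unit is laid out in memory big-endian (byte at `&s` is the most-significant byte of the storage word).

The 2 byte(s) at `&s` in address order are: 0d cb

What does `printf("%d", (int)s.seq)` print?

110

[0]=0x0d [1]=0xcb (big-endian) → word 0x0dcb
seq [5+:11] = (word>>5) & 0x7ff = 110  ←
cnt [3+:2] = (word>>3) & 0x3 = 1
lvl [2+:1] = (word>>2) & 0x1 = 0
mode [0+:2] = (word>>0) & 0x3 = 3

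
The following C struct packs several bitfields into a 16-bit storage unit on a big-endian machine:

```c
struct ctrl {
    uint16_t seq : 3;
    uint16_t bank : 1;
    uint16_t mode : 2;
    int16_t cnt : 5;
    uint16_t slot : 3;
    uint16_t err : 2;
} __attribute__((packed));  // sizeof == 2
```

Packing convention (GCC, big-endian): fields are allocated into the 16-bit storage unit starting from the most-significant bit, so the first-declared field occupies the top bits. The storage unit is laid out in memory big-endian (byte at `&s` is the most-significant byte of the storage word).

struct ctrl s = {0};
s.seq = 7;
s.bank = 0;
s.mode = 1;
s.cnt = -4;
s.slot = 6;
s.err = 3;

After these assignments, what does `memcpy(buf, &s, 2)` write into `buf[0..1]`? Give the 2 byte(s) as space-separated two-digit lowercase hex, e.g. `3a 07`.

e7 9b

seq (3b) val=7 bits=0x7 at bit 13: 0xe000
bank (1b) val=0 bits=0x0 at bit 12: 0xe000
mode (2b) val=1 bits=0x1 at bit 10: 0xe400
cnt (5b) val=-4 bits=0x1c at bit 5: 0xe780
slot (3b) val=6 bits=0x6 at bit 2: 0xe798
err (2b) val=3 bits=0x3 at bit 0: 0xe79b
word = 0xe79b → big-endian bytes:
  [0]=0xe7  [1]=0x9b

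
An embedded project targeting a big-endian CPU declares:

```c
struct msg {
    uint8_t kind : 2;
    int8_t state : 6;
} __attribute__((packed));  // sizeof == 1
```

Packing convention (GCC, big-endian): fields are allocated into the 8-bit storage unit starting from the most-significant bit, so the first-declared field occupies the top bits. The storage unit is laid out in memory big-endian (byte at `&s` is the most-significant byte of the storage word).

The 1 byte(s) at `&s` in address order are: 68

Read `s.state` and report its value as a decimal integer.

-24

[0]=0x68 (big-endian) → word 0x68
kind:2 @ bit 6 → (0x68>>6)&0x3 = 0x1
state:6 @ bit 0 → (0x68>>0)&0x3f = 0x28  ←
state signed 6b, MSB=1: 40 - 64 = -24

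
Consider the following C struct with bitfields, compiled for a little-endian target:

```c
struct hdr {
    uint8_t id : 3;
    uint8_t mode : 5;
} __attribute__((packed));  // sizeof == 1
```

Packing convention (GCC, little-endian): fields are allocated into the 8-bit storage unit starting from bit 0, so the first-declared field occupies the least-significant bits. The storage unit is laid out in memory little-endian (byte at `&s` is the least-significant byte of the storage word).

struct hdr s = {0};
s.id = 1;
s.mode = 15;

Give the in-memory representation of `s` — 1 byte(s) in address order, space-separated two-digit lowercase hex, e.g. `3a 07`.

id:3 = 1 → 0x1 << 0 → word 0x01
mode:5 = 15 → 0xf << 3 → word 0x79
word = 0x79 → little-endian bytes:
  [0]=0x79

79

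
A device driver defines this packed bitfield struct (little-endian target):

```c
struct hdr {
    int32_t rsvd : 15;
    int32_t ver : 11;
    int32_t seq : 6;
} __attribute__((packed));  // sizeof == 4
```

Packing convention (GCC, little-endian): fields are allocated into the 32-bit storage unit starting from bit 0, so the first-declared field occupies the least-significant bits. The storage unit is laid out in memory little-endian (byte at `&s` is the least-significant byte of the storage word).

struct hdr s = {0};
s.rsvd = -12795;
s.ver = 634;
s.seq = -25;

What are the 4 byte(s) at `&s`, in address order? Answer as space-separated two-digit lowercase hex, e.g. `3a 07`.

rsvd:15 = -12795 → 0x4e05 << 0 → word 0x00004e05
ver:11 = 634 → 0x27a << 15 → word 0x013d4e05
seq:6 = -25 → 0x27 << 26 → word 0x9d3d4e05
word = 0x9d3d4e05 → little-endian bytes:
  [0]=0x05  [1]=0x4e  [2]=0x3d  [3]=0x9d

05 4e 3d 9d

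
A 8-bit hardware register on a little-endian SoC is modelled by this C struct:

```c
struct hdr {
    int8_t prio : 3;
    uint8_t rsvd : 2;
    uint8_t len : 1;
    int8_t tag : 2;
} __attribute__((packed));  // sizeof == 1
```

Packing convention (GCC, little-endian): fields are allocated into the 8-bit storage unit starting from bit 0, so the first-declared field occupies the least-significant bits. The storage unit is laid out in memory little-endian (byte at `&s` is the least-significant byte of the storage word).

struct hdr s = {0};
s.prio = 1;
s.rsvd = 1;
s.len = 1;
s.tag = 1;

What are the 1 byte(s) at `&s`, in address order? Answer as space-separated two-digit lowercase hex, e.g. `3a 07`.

prio (3b) val=1 bits=0x1 at bit 0: 0x01
rsvd (2b) val=1 bits=0x1 at bit 3: 0x09
len (1b) val=1 bits=0x1 at bit 5: 0x29
tag (2b) val=1 bits=0x1 at bit 6: 0x69
word = 0x69 → little-endian bytes:
  [0]=0x69

69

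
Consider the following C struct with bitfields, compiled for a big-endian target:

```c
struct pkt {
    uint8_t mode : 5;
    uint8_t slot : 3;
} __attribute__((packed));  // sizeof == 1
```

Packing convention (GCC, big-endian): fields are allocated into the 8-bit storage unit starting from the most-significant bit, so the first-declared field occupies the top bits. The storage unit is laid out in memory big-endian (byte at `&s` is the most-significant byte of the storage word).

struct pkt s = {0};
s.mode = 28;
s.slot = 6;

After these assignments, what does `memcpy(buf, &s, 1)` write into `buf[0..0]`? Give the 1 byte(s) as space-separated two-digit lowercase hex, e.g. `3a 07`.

e6

mode (5b) val=28 bits=0x1c at bit 3: 0xe0
slot (3b) val=6 bits=0x6 at bit 0: 0xe6
word = 0xe6 → big-endian bytes:
  [0]=0xe6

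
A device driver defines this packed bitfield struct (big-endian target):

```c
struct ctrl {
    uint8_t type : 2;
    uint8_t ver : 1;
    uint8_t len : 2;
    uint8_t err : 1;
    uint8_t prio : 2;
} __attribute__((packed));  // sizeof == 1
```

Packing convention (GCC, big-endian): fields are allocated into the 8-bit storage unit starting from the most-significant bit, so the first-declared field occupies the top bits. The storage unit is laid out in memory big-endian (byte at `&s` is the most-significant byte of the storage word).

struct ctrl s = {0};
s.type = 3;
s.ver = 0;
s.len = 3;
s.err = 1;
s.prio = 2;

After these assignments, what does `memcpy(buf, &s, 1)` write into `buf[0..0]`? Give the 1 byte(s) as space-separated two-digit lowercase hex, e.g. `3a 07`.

type:2 = 3 → 0x3 << 6 → word 0xc0
ver:1 = 0 → 0x0 << 5 → word 0xc0
len:2 = 3 → 0x3 << 3 → word 0xd8
err:1 = 1 → 0x1 << 2 → word 0xdc
prio:2 = 2 → 0x2 << 0 → word 0xde
word = 0xde → big-endian bytes:
  [0]=0xde

de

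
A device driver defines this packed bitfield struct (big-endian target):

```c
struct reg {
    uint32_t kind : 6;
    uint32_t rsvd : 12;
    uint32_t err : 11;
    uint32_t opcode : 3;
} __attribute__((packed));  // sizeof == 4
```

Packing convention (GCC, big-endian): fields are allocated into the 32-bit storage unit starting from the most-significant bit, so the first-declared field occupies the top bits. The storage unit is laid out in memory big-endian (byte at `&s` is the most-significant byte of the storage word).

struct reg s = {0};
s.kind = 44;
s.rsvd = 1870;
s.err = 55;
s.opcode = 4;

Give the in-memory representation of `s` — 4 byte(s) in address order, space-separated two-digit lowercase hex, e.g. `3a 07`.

kind (6b) val=44 bits=0x2c at bit 26: 0xb0000000
rsvd (12b) val=1870 bits=0x74e at bit 14: 0xb1d38000
err (11b) val=55 bits=0x37 at bit 3: 0xb1d381b8
opcode (3b) val=4 bits=0x4 at bit 0: 0xb1d381bc
word = 0xb1d381bc → big-endian bytes:
  [0]=0xb1  [1]=0xd3  [2]=0x81  [3]=0xbc

b1 d3 81 bc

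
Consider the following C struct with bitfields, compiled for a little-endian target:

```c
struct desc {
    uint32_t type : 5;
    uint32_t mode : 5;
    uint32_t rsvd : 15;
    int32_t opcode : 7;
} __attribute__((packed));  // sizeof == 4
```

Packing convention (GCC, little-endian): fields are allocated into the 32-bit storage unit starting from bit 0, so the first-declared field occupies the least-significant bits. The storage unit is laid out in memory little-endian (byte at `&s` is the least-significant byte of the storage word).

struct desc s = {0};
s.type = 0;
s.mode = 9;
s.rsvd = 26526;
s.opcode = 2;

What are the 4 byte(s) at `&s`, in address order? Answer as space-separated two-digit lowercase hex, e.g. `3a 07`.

20 79 9e 05

type (5b) val=0 bits=0x0 at bit 0: 0x00000000
mode (5b) val=9 bits=0x9 at bit 5: 0x00000120
rsvd (15b) val=26526 bits=0x679e at bit 10: 0x019e7920
opcode (7b) val=2 bits=0x2 at bit 25: 0x059e7920
word = 0x059e7920 → little-endian bytes:
  [0]=0x20  [1]=0x79  [2]=0x9e  [3]=0x05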